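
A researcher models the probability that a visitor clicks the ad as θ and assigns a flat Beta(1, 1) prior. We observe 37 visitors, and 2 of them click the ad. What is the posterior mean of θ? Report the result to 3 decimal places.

Observing 2 successes and 35 failures updates Beta(1, 1) by adding the success and failure counts to the two shape parameters: α = 1+2 = 3, β = 1+35 = 36.
E[θ | data] = 3/(3+36) = 0.077.

Posterior mean ≈ 0.077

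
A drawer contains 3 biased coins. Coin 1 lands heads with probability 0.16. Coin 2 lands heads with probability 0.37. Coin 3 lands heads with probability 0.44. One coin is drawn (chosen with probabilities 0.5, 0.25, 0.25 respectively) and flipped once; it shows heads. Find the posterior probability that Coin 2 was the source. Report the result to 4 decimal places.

P(heads|C1) = 0.16; P(heads|C2) = 0.37; P(heads|C3) = 0.44.
Prior × likelihood for each source: 0.5·0.16=0.08000, 0.25·0.37=0.09250, 0.25·0.44=0.1100. Summing gives P(heads) = 0.28250.
P(Coin 2 | heads) = 0.09250 / 0.28250 = 0.3274.

Posterior probability ≈ 0.3274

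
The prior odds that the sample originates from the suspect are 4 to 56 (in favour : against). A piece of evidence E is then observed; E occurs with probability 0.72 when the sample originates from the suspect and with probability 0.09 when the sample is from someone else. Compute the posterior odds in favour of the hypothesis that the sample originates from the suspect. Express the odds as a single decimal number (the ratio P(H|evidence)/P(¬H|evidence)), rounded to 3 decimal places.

Prior odds = 4/56 = 0.071429. In log-odds, ln(0.071429) = -2.6391.
Add log likelihood ratio: ln(8.0000) = 2.0794.
Posterior log-odds = -0.55962, so posterior odds = exp(-0.55962) = 0.57143.

Posterior odds ≈ 0.571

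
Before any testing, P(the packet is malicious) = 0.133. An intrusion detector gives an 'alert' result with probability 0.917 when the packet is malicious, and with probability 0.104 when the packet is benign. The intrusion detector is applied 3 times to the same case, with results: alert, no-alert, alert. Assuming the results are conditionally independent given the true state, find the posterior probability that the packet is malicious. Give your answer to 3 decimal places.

With H the event that the packet is malicious, the joint likelihood of the observed sequence is P(data|H) = 0.917·0.083·0.917 = 0.069794 and P(data|¬H) = 0.104·0.896·0.104 = 0.0096911.
Bayes: P(H|data) = 0.133·0.069794 / (0.133·0.069794 + 0.867·0.0096911) = 0.0092826/0.017685 = 0.5249.

Posterior P(H) ≈ 0.525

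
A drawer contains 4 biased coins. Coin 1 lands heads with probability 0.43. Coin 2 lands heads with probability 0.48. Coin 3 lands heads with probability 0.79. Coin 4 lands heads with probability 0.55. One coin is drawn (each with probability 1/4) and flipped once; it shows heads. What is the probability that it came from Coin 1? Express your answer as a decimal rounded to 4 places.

Posterior probability ≈ 0.1911

P(heads|C1) = 0.43; P(heads|C2) = 0.48; P(heads|C3) = 0.79; P(heads|C4) = 0.55.
Prior × likelihood for each source: 0.25·0.43=0.1075, 0.25·0.48=0.1200, 0.25·0.79=0.1975, 0.25·0.55=0.1375. Summing gives P(heads) = 0.56250.
P(Coin 1 | heads) = 0.1075 / 0.56250 = 0.1911.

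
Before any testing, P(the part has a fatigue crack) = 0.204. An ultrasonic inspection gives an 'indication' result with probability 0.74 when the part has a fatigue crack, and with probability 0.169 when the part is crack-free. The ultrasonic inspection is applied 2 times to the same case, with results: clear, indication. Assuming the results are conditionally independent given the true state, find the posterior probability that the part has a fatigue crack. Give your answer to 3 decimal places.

Posterior P(H) ≈ 0.260

With H the event that the part has a fatigue crack, the joint likelihood of the observed sequence is P(data|H) = 0.26·0.74 = 0.19240 and P(data|¬H) = 0.831·0.169 = 0.14044.
Bayes: P(H|data) = 0.204·0.19240 / (0.204·0.19240 + 0.796·0.14044) = 0.039250/0.15104 = 0.2599.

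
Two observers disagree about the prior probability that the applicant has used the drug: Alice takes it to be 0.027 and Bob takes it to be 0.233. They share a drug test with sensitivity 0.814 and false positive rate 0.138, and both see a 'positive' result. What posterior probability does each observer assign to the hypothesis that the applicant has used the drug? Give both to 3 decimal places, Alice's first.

Alice: 0.141; Bob: 0.642

P('+'|H) = 0.814, P('+'|¬H) = 0.138.
Alice: numerator 0.814·0.027 = 0.021978; evidence = 0.021978+0.138·0.973 = 0.15625; posterior = 0.141.
Bob: numerator 0.814·0.233 = 0.18966; evidence = 0.18966+0.138·0.767 = 0.29551; posterior = 0.642.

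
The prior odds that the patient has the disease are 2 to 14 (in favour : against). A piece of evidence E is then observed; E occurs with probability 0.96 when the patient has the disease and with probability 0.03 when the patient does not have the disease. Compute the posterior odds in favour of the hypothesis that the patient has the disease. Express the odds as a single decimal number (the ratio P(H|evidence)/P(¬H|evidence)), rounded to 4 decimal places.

Prior odds = 2/14 = 0.14286.
Likelihood ratio for E = 0.96/0.03 = 32.000.
Posterior odds = prior odds × LR = 4.5714.

Posterior odds ≈ 4.5714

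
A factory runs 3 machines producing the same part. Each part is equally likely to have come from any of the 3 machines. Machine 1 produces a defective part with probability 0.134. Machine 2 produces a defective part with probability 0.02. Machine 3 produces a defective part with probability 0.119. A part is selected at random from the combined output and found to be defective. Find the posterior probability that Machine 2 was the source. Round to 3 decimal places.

P(defective|M1) = 0.134; P(defective|M2) = 0.02; P(defective|M3) = 0.119.
Prior × likelihood for each source: 0.333333·0.134=0.04467, 0.333333·0.02=0.006667, 0.333333·0.119=0.03967. Summing gives P(defective) = 0.091000.
P(Machine 2 | defective) = 0.006667 / 0.091000 = 0.073.

Posterior probability ≈ 0.073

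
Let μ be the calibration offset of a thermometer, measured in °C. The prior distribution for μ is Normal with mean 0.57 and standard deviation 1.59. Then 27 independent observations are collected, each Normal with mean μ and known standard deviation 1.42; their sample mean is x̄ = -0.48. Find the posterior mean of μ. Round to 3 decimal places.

With known σ, the Normal prior is conjugate. Weight on the data is w = (n/σ²)/(n/σ² + 1/τ₀²) = 13.3902/(13.3902+0.395554) = 0.97131.
Posterior mean = w·x̄ + (1−w)·μ₀ = 0.97131·-0.48 + 0.028693·0.57 = -0.450.

Posterior mean ≈ -0.450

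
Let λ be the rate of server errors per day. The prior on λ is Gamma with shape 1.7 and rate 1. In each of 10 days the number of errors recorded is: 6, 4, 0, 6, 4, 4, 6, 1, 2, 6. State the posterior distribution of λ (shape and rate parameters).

The Poisson likelihood adds the total count to the shape and the number of exposure periods to the rate. Here ∑xᵢ = 39 and n = 10, so shape 1.7→40.7 and rate 1→11.

Posterior: Gamma(shape=40.7, rate=11)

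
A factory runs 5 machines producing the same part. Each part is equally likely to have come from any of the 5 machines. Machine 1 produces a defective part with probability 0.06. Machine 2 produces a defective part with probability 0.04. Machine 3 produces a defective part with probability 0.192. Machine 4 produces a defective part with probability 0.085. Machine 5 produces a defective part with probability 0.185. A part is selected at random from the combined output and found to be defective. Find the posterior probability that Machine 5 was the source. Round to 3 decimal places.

Posterior probability ≈ 0.329

Tabulate prior·likelihood by source: [1] prior 0.2, lik 0.06, product 0.01200; [2] prior 0.2, lik 0.04, product 0.008000; [3] prior 0.2, lik 0.192, product 0.03840; [4] prior 0.2, lik 0.085, product 0.01700; [5] prior 0.2, lik 0.185, product 0.03700.
Normalizing constant = 0.11240; the posterior for Machine 5 is its product over the sum, 0.03700/0.11240 = 0.329.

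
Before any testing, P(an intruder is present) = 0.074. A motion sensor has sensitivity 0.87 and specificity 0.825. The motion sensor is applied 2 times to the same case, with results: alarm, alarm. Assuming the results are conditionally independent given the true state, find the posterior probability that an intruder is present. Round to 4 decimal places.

With H the event that an intruder is present, the joint likelihood of the observed sequence is P(data|H) = 0.87·0.87 = 0.75690 and P(data|¬H) = 0.175·0.175 = 0.030625.
Bayes: P(H|data) = 0.074·0.75690 / (0.074·0.75690 + 0.926·0.030625) = 0.056011/0.084369 = 0.6639.

Posterior P(H) ≈ 0.6639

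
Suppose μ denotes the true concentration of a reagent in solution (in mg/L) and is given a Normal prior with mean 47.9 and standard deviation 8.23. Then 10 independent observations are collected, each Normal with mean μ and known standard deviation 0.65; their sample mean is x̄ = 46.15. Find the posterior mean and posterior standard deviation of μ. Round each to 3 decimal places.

Prior precision 1/τ₀² = 1/8.23² = 0.0147639; data precision n/σ² = 10/0.65² = 23.6686.
Posterior precision = 0.0147639 + 23.6686 = 23.6834, giving posterior SD = 1/√23.6834 = 0.205.
Posterior mean = (0.0147639·47.9 + 23.6686·46.15) / 23.6834 = 46.151.

Posterior mean ≈ 46.151; posterior SD ≈ 0.205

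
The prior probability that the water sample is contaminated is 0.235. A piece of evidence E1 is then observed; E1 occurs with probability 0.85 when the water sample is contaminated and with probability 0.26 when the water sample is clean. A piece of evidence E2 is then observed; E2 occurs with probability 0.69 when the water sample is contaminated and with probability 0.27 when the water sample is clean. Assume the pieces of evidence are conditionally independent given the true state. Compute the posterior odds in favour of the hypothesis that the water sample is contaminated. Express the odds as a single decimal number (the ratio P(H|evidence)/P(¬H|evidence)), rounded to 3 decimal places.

Prior odds = 0.235/(1−0.235) = 0.30719. In log-odds, ln(0.30719) = -1.1803.
Add log likelihood ratios: ln(3.2692) + ln(2.5556) = 2.1228.
Posterior log-odds = 0.94253, so posterior odds = exp(0.94253) = 2.5665.

Posterior odds ≈ 2.566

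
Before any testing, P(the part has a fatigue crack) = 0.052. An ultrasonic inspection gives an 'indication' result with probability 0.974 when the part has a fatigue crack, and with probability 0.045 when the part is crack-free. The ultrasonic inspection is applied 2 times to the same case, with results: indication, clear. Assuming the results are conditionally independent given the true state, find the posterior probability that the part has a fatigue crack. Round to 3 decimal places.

Let H be the event that the part has a fatigue crack; start with P(H) = 0.052. P('indication'|H) = 0.974, P('indication'|¬H) = 0.045.
Update on result 1 ('indication'): P(H) ← 0.974·0.0520 / (0.974·0.0520 + 0.045·0.9480) = 0.050648/0.093308 = 0.5428.
Update on result 2 ('clear'): P(H) ← 0.026·0.5428 / (0.026·0.5428 + 0.955·0.4572) = 0.014113/0.45073 = 0.0313.

Posterior P(H) ≈ 0.031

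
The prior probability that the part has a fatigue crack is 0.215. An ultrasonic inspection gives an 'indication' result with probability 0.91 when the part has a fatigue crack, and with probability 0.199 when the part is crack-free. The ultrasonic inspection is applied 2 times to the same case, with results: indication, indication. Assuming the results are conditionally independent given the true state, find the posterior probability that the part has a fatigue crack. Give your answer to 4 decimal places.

Posterior P(H) ≈ 0.8514

With H the event that the part has a fatigue crack, the joint likelihood of the observed sequence is P(data|H) = 0.91·0.91 = 0.82810 and P(data|¬H) = 0.199·0.199 = 0.039601.
Bayes: P(H|data) = 0.215·0.82810 / (0.215·0.82810 + 0.785·0.039601) = 0.17804/0.20913 = 0.8514.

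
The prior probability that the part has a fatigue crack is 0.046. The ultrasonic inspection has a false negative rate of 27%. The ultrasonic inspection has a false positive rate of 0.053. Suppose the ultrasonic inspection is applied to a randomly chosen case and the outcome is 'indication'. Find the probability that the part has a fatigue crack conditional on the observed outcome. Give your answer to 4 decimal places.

Write H for 'the part has a fatigue crack'. Prior odds H:¬H = 0.046/0.954 = 0.048218. For the 'indication' outcome, the likelihood ratio is 0.73/0.053 = 13.774.
Posterior odds = 0.048218 × 13.774 = 0.66414, so P(H|E) = 0.66414/(1+0.66414) = 0.3991.

P(H | E) ≈ 0.3991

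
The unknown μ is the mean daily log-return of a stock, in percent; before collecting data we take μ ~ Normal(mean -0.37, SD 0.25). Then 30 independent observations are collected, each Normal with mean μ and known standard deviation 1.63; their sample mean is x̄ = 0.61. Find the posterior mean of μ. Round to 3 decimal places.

Posterior mean ≈ 0.035

Prior precision 1/τ₀² = 1/0.25² = 16.0000; data precision n/σ² = 30/1.63² = 11.2914.
Posterior precision = 16.0000 + 11.2914 = 27.2914.
Posterior mean = (16.0000·-0.37 + 11.2914·0.61) / 27.2914 = 0.035.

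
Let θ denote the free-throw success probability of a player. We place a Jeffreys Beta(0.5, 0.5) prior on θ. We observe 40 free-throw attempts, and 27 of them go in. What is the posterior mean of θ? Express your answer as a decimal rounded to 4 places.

Observing 27 successes and 13 failures updates Beta(0.5, 0.5) by adding the success and failure counts to the two shape parameters: α = 0.5+27 = 27.5, β = 0.5+13 = 13.5.
Posterior mean = α/(α+β) = 27.5/41 = 0.6707.

Posterior mean ≈ 0.6707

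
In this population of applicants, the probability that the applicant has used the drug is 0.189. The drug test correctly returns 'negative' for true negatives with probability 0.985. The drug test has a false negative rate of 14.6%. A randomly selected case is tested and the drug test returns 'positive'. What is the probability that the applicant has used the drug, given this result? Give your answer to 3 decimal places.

P(H | E) ≈ 0.930

Write H for 'the applicant has used the drug'. Prior odds H:¬H = 0.189/0.811 = 0.23305. For the 'positive' outcome, the likelihood ratio is 0.854/0.015 = 56.933.
Posterior odds = 0.23305 × 56.933 = 13.268, so P(H|E) = 13.268/(1+13.268) = 0.930.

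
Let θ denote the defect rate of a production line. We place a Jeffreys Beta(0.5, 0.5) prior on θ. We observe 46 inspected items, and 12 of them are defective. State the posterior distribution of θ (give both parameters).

Posterior: Beta(12.5, 34.5)

The binomial likelihood is conjugate to the Beta prior: with 12 successes and 34 failures, the posterior is Beta(0.5+12, 0.5+34) = Beta(12.5, 34.5).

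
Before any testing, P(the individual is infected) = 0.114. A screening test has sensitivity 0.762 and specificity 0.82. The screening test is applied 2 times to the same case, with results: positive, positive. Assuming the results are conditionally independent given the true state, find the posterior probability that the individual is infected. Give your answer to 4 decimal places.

With H the event that the individual is infected, the joint likelihood of the observed sequence is P(data|H) = 0.762·0.762 = 0.58064 and P(data|¬H) = 0.18·0.18 = 0.032400.
Bayes: P(H|data) = 0.114·0.58064 / (0.114·0.58064 + 0.886·0.032400) = 0.066193/0.094900 = 0.6975.

Posterior P(H) ≈ 0.6975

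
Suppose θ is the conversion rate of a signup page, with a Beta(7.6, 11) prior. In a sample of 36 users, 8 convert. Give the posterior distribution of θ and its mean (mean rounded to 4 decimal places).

Observing 8 successes and 28 failures updates Beta(7.6, 11) by adding the success and failure counts to the two shape parameters: α = 7.6+8 = 15.6, β = 11+28 = 39.
Posterior mean = α/(α+β) = 15.6/54.6 = 0.2857.

Posterior: Beta(15.6, 39); mean ≈ 0.2857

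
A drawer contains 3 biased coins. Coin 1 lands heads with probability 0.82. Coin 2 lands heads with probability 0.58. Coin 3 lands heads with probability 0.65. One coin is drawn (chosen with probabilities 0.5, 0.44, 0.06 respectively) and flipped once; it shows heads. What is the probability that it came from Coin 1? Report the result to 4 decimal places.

Posterior probability ≈ 0.5822

Tabulate prior·likelihood by source: [1] prior 0.5, lik 0.82, product 0.4100; [2] prior 0.44, lik 0.58, product 0.2552; [3] prior 0.06, lik 0.65, product 0.03900.
Normalizing constant = 0.70420; the posterior for Coin 1 is its product over the sum, 0.4100/0.70420 = 0.5822.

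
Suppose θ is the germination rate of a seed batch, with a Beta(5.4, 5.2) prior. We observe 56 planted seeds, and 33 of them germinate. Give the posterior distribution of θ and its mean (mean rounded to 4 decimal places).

Posterior: Beta(38.4, 28.2); mean ≈ 0.5766

Observing 33 successes and 23 failures updates Beta(5.4, 5.2) by adding the success and failure counts to the two shape parameters: α = 5.4+33 = 38.4, β = 5.2+23 = 28.2.
Posterior mean = α/(α+β) = 38.4/66.6 = 0.5766.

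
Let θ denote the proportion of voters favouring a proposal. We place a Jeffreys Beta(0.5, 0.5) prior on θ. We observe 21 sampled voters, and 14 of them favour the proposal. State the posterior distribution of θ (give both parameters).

Posterior: Beta(14.5, 7.5)

The binomial likelihood is conjugate to the Beta prior: with 14 successes and 7 failures, the posterior is Beta(0.5+14, 0.5+7) = Beta(14.5, 7.5).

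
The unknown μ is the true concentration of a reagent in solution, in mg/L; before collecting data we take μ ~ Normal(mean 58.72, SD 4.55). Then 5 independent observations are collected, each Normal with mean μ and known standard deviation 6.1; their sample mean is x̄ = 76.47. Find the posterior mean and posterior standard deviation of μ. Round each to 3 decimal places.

Prior precision 1/τ₀² = 1/4.55² = 0.0483033; data precision n/σ² = 5/6.1² = 0.134372.
Posterior precision = 0.0483033 + 0.134372 = 0.182676, giving posterior SD = 1/√0.182676 = 2.340.
Posterior mean = (0.0483033·58.72 + 0.134372·76.47) / 0.182676 = 71.777.

Posterior mean ≈ 71.777; posterior SD ≈ 2.340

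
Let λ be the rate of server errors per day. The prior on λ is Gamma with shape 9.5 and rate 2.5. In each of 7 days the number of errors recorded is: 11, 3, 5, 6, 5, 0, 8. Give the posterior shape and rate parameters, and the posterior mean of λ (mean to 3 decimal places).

The Poisson likelihood adds the total count to the shape and the number of exposure periods to the rate. Here ∑xᵢ = 38 and n = 7, so shape 9.5→47.5 and rate 2.5→9.5.
Posterior mean = shape/rate = 47.5/9.5 = 5.000.

Posterior: Gamma(shape=47.5, rate=9.5); mean ≈ 5.000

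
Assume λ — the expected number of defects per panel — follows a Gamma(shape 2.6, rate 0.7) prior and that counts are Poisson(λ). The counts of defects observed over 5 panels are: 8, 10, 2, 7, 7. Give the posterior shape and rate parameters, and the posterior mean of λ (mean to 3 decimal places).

Total count ∑xᵢ = 34 over n = 5 panels.
Gamma is conjugate to the Poisson likelihood: posterior is Gamma(shape = 2.6+34 = 36.6, rate = 0.7+5 = 5.7).
Posterior mean = shape/rate = 36.6/5.7 = 6.421.

Posterior: Gamma(shape=36.6, rate=5.7); mean ≈ 6.421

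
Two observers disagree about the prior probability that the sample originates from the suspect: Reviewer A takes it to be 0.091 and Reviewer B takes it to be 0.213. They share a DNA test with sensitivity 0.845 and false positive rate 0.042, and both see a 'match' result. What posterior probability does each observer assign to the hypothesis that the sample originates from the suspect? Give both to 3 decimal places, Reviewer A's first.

Reviewer A: 0.668; Reviewer B: 0.845

The likelihood ratio for a 'match' result is 0.845/0.042 = 20.119.
Reviewer A: prior odds 0.091/0.909 = 0.10011; posterior odds 2.0141; posterior probability 0.668.
Reviewer B: prior odds 0.213/0.787 = 0.27065; posterior odds 5.4452; posterior probability 0.845.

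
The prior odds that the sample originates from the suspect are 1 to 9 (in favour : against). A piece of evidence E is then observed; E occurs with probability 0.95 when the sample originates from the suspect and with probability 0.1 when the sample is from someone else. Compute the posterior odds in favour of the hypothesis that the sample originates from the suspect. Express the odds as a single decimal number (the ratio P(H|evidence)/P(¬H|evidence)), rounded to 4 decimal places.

Posterior odds ≈ 1.0556

Prior odds = 1/9 = 0.11111.
Likelihood ratio for E = 0.95/0.1 = 9.5000.
Posterior odds = prior odds × LR = 1.0556.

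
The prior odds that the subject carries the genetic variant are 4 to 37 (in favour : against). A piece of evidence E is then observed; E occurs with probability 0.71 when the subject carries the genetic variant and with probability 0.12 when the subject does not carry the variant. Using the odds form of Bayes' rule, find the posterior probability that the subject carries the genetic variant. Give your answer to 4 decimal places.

Posterior probability ≈ 0.3901

Prior odds = 4/37 = 0.10811.
Likelihood ratio for E = 0.71/0.12 = 5.9167.
Posterior odds = prior odds × LR = 0.63964.
Posterior probability = odds/(1+odds) = 0.63964/1.6396 = 0.3901.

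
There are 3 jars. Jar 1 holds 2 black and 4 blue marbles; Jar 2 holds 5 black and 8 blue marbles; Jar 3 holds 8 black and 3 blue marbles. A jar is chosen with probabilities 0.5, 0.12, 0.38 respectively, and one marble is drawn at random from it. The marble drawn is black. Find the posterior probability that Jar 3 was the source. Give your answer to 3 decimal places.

Posterior probability ≈ 0.565

Tabulate prior·likelihood by source: [1] prior 0.5, lik 0.3333, product 0.1667; [2] prior 0.12, lik 0.3846, product 0.04615; [3] prior 0.38, lik 0.7273, product 0.2764.
Normalizing constant = 0.48918; the posterior for Jar 3 is its product over the sum, 0.2764/0.48918 = 0.565.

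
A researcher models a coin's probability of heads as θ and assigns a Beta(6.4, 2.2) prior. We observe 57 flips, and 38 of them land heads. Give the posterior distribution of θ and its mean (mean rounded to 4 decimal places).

The binomial likelihood is conjugate to the Beta prior: with 38 successes and 19 failures, the posterior is Beta(6.4+38, 2.2+19) = Beta(44.4, 21.2).
E[θ | data] = 44.4/(44.4+21.2) = 0.6768.

Posterior: Beta(44.4, 21.2); mean ≈ 0.6768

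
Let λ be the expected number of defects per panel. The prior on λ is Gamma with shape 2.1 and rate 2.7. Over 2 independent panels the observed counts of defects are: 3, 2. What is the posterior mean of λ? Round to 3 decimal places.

Total count ∑xᵢ = 5 over n = 2 panels.
Gamma is conjugate to the Poisson likelihood: posterior is Gamma(shape = 2.1+5 = 7.1, rate = 2.7+2 = 4.7).
E[λ | data] = 7.1/4.7 = 1.511.

Posterior mean ≈ 1.511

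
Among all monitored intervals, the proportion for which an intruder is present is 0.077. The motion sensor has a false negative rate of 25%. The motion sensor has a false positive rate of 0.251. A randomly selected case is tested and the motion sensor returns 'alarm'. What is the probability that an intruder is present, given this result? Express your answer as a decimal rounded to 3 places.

Write H for 'an intruder is present'. Prior odds H:¬H = 0.077/0.923 = 0.083424. For the 'alarm' outcome, the likelihood ratio is 0.75/0.251 = 2.9880.
Posterior odds = 0.083424 × 2.9880 = 0.24927, so P(H|E) = 0.24927/(1+0.24927) = 0.200.

P(H | E) ≈ 0.200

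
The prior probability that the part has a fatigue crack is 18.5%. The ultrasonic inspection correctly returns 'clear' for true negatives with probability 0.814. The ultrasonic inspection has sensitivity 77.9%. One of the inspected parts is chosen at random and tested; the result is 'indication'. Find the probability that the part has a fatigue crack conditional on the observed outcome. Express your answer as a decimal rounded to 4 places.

P(H | E) ≈ 0.4874

Let H be the event that the part has a fatigue crack. P(H) = 0.185, so P(¬H) = 0.815. With E the 'indication' result, P(E|H) = 0.779 and P(E|¬H) = 0.186.
P(E) = 0.779·0.185 + 0.186·0.815 = 0.14411 + 0.15159 = 0.29570.
By Bayes' theorem, P(H|E) = 0.14411 / 0.29570 = 0.4874.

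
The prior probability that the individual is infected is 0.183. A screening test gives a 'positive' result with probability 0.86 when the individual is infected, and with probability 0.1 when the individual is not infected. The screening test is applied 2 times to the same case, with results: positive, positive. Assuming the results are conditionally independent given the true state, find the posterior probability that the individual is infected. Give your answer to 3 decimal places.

Posterior P(H) ≈ 0.943

Let H be the event that the individual is infected; start with P(H) = 0.183. P('positive'|H) = 0.86, P('positive'|¬H) = 0.1.
Update on result 1 ('positive'): P(H) ← 0.86·0.1830 / (0.86·0.1830 + 0.1·0.8170) = 0.15738/0.23908 = 0.6583.
Update on result 2 ('positive'): P(H) ← 0.86·0.6583 / (0.86·0.6583 + 0.1·0.3417) = 0.56612/0.60029 = 0.9431.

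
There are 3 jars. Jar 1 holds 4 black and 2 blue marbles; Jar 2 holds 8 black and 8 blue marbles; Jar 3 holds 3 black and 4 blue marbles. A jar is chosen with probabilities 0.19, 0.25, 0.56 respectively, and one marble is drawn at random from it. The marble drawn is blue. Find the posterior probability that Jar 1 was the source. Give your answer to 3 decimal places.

Posterior probability ≈ 0.125

Tabulate prior·likelihood by source: [1] prior 0.19, lik 0.3333, product 0.06333; [2] prior 0.25, lik 0.5, product 0.1250; [3] prior 0.56, lik 0.5714, product 0.3200.
Normalizing constant = 0.50833; the posterior for Jar 1 is its product over the sum, 0.06333/0.50833 = 0.125.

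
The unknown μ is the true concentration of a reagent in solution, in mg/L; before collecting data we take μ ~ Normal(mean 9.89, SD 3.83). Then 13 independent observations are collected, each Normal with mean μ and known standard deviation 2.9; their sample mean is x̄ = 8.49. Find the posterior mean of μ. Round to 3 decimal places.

With known σ, the Normal prior is conjugate. Weight on the data is w = (n/σ²)/(n/σ² + 1/τ₀²) = 1.54578/(1.54578+0.0681714) = 0.95776.
Posterior mean = w·x̄ + (1−w)·μ₀ = 0.95776·8.49 + 0.042239·9.89 = 8.549.

Posterior mean ≈ 8.549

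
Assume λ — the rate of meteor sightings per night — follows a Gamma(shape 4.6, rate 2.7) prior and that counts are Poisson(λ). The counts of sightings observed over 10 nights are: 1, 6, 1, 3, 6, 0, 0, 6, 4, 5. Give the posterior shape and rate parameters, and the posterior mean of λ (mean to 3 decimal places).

The Poisson likelihood adds the total count to the shape and the number of exposure periods to the rate. Here ∑xᵢ = 32 and n = 10, so shape 4.6→36.6 and rate 2.7→12.7.
E[λ | data] = 36.6/12.7 = 2.882.

Posterior: Gamma(shape=36.6, rate=12.7); mean ≈ 2.882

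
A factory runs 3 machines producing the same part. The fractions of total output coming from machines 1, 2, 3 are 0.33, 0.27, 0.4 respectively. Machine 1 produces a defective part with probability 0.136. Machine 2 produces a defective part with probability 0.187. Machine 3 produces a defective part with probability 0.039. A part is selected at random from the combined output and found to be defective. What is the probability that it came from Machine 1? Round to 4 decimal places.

Tabulate prior·likelihood by source: [1] prior 0.33, lik 0.136, product 0.04488; [2] prior 0.27, lik 0.187, product 0.05049; [3] prior 0.4, lik 0.039, product 0.01560.
Normalizing constant = 0.11097; the posterior for Machine 1 is its product over the sum, 0.04488/0.11097 = 0.4044.

Posterior probability ≈ 0.4044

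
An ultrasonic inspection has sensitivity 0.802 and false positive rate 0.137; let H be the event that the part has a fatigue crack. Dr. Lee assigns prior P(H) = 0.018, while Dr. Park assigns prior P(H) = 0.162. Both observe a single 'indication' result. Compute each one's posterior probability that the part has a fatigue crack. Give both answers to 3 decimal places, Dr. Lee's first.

Dr. Lee: 0.097; Dr. Park: 0.531

P('+'|H) = 0.802, P('+'|¬H) = 0.137.
Dr. Lee: numerator 0.802·0.018 = 0.014436; evidence = 0.014436+0.137·0.982 = 0.14897; posterior = 0.097.
Dr. Park: numerator 0.802·0.162 = 0.12992; evidence = 0.12992+0.137·0.838 = 0.24473; posterior = 0.531.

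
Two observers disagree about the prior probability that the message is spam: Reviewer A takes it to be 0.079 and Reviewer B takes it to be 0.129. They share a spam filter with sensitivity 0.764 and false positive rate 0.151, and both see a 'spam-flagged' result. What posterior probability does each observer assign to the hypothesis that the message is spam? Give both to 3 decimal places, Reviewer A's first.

Reviewer A: 0.303; Reviewer B: 0.428

The likelihood ratio for a 'spam-flagged' result is 0.764/0.151 = 5.0596.
Reviewer A: prior odds 0.079/0.921 = 0.085776; posterior odds 0.43399; posterior probability 0.303.
Reviewer B: prior odds 0.129/0.871 = 0.14811; posterior odds 0.74936; posterior probability 0.428.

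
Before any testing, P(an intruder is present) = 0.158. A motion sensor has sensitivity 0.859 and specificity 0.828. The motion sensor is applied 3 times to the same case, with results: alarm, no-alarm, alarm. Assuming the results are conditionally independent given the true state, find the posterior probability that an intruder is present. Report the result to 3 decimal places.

Let H be the event that an intruder is present; start with P(H) = 0.158. P('alarm'|H) = 0.859, P('alarm'|¬H) = 0.172.
Update on result 1 ('alarm'): P(H) ← 0.859·0.1580 / (0.859·0.1580 + 0.172·0.8420) = 0.13572/0.28055 = 0.4838.
Update on result 2 ('no-alarm'): P(H) ← 0.141·0.4838 / (0.141·0.4838 + 0.828·0.5162) = 0.068213/0.49564 = 0.1376.
Update on result 3 ('alarm'): P(H) ← 0.859·0.1376 / (0.859·0.1376 + 0.172·0.8624) = 0.11822/0.26655 = 0.4435.

Posterior P(H) ≈ 0.444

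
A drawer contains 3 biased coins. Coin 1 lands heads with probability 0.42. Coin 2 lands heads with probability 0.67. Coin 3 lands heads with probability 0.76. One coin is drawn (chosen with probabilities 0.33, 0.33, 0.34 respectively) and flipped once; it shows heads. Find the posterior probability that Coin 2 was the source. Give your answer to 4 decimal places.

P(heads|C1) = 0.42; P(heads|C2) = 0.67; P(heads|C3) = 0.76.
Prior × likelihood for each source: 0.33·0.42=0.1386, 0.33·0.67=0.2211, 0.34·0.76=0.2584. Summing gives P(heads) = 0.61810.
P(Coin 2 | heads) = 0.2211 / 0.61810 = 0.3577.

Posterior probability ≈ 0.3577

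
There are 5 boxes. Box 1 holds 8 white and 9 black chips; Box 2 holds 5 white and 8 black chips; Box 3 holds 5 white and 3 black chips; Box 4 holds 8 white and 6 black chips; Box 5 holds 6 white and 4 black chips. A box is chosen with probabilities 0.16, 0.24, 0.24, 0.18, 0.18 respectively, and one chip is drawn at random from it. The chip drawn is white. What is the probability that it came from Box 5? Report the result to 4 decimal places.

Posterior probability ≈ 0.2044

P(white|Box 1) = 0.4706; P(white|Box 2) = 0.3846; P(white|Box 3) = 0.625; P(white|Box 4) = 0.5714; P(white|Box 5) = 0.6.
Prior × likelihood for each source: 0.16·0.4706=0.07529, 0.24·0.3846=0.09231, 0.24·0.625=0.1500, 0.18·0.5714=0.1029, 0.18·0.6=0.1080. Summing gives P(white) = 0.52846.
P(Box 5 | white) = 0.1080 / 0.52846 = 0.2044.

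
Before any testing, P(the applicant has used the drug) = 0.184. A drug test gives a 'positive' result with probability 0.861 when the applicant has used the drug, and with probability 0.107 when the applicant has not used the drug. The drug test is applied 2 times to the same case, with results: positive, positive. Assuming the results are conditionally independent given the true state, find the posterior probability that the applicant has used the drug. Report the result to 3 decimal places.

With H the event that the applicant has used the drug, the joint likelihood of the observed sequence is P(data|H) = 0.861·0.861 = 0.74132 and P(data|¬H) = 0.107·0.107 = 0.011449.
Bayes: P(H|data) = 0.184·0.74132 / (0.184·0.74132 + 0.816·0.011449) = 0.13640/0.14575 = 0.9359.

Posterior P(H) ≈ 0.936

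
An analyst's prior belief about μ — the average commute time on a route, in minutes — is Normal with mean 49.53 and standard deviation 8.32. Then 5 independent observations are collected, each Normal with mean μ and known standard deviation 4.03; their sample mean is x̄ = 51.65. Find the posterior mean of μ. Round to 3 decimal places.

With known σ, the Normal prior is conjugate. Weight on the data is w = (n/σ²)/(n/σ² + 1/τ₀²) = 0.307865/(0.307865+0.0144462) = 0.95518.
Posterior mean = w·x̄ + (1−w)·μ₀ = 0.95518·51.65 + 0.044821·49.53 = 51.555.

Posterior mean ≈ 51.555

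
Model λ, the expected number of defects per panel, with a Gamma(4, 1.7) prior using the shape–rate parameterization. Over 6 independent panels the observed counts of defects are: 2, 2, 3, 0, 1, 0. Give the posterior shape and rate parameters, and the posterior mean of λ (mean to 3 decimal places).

Posterior: Gamma(shape=12, rate=7.7); mean ≈ 1.558

Total count ∑xᵢ = 8 over n = 6 panels.
Gamma is conjugate to the Poisson likelihood: posterior is Gamma(shape = 4+8 = 12, rate = 1.7+6 = 7.7).
E[λ | data] = 12/7.7 = 1.558.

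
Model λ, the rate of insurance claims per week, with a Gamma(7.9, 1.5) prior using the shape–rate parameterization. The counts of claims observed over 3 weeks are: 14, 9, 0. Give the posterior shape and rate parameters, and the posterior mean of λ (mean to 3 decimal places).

Total count ∑xᵢ = 23 over n = 3 weeks.
Gamma is conjugate to the Poisson likelihood: posterior is Gamma(shape = 7.9+23 = 30.9, rate = 1.5+3 = 4.5).
E[λ | data] = 30.9/4.5 = 6.867.

Posterior: Gamma(shape=30.9, rate=4.5); mean ≈ 6.867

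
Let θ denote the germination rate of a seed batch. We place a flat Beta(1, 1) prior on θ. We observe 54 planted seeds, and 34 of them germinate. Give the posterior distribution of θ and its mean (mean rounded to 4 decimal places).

Posterior: Beta(35, 21); mean ≈ 0.6250

The binomial likelihood is conjugate to the Beta prior: with 34 successes and 20 failures, the posterior is Beta(1+34, 1+20) = Beta(35, 21).
E[θ | data] = 35/(35+21) = 0.6250.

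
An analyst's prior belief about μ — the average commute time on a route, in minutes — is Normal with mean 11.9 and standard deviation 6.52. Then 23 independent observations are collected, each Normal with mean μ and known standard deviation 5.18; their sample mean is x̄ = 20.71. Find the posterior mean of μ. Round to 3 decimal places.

Posterior mean ≈ 20.475

Prior precision 1/τ₀² = 1/6.52² = 0.0235237; data precision n/σ² = 23/5.18² = 0.857173.
Posterior precision = 0.0235237 + 0.857173 = 0.880696.
Posterior mean = (0.0235237·11.9 + 0.857173·20.71) / 0.880696 = 20.475.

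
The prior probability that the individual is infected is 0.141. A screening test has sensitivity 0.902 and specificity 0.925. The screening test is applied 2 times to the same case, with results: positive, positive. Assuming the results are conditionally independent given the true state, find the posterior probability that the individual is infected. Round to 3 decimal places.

Let H be the event that the individual is infected; start with P(H) = 0.141. P('positive'|H) = 0.902, P('positive'|¬H) = 0.075.
Update on result 1 ('positive'): P(H) ← 0.902·0.1410 / (0.902·0.1410 + 0.075·0.8590) = 0.12718/0.19161 = 0.6638.
Update on result 2 ('positive'): P(H) ← 0.902·0.6638 / (0.902·0.6638 + 0.075·0.3362) = 0.59872/0.62393 = 0.9596.

Posterior P(H) ≈ 0.960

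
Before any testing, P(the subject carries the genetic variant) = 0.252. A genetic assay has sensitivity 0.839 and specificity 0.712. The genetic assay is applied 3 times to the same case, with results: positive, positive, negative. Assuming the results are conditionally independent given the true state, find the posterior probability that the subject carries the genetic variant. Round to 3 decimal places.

With H the event that the subject carries the genetic variant, the joint likelihood of the observed sequence is P(data|H) = 0.839·0.839·0.161 = 0.11333 and P(data|¬H) = 0.288·0.288·0.712 = 0.059056.
Bayes: P(H|data) = 0.252·0.11333 / (0.252·0.11333 + 0.748·0.059056) = 0.028559/0.072733 = 0.3927.

Posterior P(H) ≈ 0.393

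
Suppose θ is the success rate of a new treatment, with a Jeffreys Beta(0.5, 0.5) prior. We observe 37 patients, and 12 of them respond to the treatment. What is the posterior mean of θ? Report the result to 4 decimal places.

Observing 12 successes and 25 failures updates Beta(0.5, 0.5) by adding the success and failure counts to the two shape parameters: α = 0.5+12 = 12.5, β = 0.5+25 = 25.5.
Posterior mean = α/(α+β) = 12.5/38 = 0.3289.

Posterior mean ≈ 0.3289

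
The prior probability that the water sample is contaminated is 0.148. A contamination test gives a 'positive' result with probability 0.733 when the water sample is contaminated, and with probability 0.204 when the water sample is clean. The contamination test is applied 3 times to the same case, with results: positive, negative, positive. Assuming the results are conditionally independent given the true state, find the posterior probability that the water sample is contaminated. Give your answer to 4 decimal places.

Posterior P(H) ≈ 0.4293

Let H be the event that the water sample is contaminated; start with P(H) = 0.148. P('positive'|H) = 0.733, P('positive'|¬H) = 0.204.
Update on result 1 ('positive'): P(H) ← 0.733·0.1480 / (0.733·0.1480 + 0.204·0.8520) = 0.10848/0.28229 = 0.3843.
Update on result 2 ('negative'): P(H) ← 0.267·0.3843 / (0.267·0.3843 + 0.796·0.6157) = 0.10261/0.59271 = 0.1731.
Update on result 3 ('positive'): P(H) ← 0.733·0.1731 / (0.733·0.1731 + 0.204·0.8269) = 0.12689/0.29558 = 0.4293.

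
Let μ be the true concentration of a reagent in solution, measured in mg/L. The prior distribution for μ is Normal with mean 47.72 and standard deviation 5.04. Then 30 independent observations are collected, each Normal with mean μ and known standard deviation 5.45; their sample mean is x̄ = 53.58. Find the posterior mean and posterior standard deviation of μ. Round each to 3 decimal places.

Prior precision 1/τ₀² = 1/5.04² = 0.0393676; data precision n/σ² = 30/5.45² = 1.01002.
Posterior precision = 0.0393676 + 1.01002 = 1.04938, giving posterior SD = 1/√1.04938 = 0.976.
Posterior mean = (0.0393676·47.72 + 1.01002·53.58) / 1.04938 = 53.360.

Posterior mean ≈ 53.360; posterior SD ≈ 0.976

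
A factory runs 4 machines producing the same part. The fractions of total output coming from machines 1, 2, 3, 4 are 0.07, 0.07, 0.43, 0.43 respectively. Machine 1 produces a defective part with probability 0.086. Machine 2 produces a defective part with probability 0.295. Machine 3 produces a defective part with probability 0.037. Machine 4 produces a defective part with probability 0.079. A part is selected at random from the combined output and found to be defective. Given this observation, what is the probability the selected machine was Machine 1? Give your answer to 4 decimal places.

Tabulate prior·likelihood by source: [1] prior 0.07, lik 0.086, product 0.006020; [2] prior 0.07, lik 0.295, product 0.02065; [3] prior 0.43, lik 0.037, product 0.01591; [4] prior 0.43, lik 0.079, product 0.03397.
Normalizing constant = 0.076550; the posterior for Machine 1 is its product over the sum, 0.006020/0.076550 = 0.0786.

Posterior probability ≈ 0.0786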